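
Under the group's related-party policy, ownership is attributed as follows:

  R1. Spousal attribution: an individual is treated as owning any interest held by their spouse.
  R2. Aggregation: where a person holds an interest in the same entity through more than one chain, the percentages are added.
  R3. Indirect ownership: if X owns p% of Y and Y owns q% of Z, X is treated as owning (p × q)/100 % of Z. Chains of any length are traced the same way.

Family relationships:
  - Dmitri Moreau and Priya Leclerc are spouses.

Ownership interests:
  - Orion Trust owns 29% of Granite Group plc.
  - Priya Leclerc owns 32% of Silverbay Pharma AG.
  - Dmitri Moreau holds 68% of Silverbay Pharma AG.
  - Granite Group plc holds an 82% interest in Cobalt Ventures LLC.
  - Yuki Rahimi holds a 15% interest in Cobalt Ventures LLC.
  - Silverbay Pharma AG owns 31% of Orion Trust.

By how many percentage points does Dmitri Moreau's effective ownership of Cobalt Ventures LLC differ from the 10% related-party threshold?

By spousal attribution (R1), Dmitri Moreau is treated as also owning Priya Leclerc's interest in Silverbay Pharma AG, giving 68% + 32% = 100%.
Chain via Silverbay Pharma AG → Orion Trust → Granite Group plc (R3): 100% × 31% × 29% × 82% = 7.3718% of Cobalt Ventures LLC.
7.3718% falls short of the 10% threshold by 2.6282 percentage points.

2.6282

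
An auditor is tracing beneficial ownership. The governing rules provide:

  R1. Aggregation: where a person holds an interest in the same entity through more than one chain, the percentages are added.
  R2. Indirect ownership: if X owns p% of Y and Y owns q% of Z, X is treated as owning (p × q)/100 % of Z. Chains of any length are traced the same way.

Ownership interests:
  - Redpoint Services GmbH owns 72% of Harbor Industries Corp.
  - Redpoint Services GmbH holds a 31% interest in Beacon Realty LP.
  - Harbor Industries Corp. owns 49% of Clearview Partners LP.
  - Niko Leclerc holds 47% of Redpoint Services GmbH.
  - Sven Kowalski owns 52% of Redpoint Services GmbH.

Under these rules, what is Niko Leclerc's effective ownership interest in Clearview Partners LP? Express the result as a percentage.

16.5816%

Chain via Redpoint Services GmbH → Harbor Industries Corp. (R2): 47% × 72% × 49% = 16.5816% of Clearview Partners LP.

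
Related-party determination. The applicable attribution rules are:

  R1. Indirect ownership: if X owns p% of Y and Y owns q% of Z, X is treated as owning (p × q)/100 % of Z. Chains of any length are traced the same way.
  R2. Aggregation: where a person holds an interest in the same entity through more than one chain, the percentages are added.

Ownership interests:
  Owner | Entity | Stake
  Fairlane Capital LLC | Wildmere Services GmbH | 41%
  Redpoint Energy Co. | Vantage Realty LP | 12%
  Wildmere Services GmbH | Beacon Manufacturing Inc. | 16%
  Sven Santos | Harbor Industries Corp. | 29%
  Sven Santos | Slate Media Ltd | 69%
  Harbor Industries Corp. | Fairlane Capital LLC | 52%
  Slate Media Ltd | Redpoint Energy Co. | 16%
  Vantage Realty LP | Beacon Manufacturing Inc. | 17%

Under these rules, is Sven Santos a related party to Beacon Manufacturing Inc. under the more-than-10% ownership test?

No

Chain via Slate Media Ltd → Redpoint Energy Co. → Vantage Realty LP (R1): 69% × 16% × 12% × 17% = 0.225216% of Beacon Manufacturing Inc.
Chain via Harbor Industries Corp. → Fairlane Capital LLC → Wildmere Services GmbH (R1): 29% × 52% × 41% × 16% = 0.989248% of Beacon Manufacturing Inc.
Aggregating (R2): 0.225216% + 0.989248% = 1.214464%.
1.214464% does not exceed the 10% threshold, so Sven is not a related party to Beacon Manufacturing Inc.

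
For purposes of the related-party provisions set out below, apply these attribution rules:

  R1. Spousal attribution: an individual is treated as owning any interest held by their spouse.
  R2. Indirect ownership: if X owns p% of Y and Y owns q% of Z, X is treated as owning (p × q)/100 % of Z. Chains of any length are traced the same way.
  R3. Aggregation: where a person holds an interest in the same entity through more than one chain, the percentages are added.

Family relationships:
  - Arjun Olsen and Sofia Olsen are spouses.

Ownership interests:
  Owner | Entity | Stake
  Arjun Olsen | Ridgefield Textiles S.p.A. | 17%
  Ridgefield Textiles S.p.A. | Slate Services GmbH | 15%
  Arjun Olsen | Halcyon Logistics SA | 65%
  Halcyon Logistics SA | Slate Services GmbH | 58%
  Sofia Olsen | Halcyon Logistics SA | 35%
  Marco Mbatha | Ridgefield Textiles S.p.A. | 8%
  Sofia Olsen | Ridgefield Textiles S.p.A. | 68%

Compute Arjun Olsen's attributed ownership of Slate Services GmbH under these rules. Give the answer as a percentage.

By spousal attribution (R1), Arjun Olsen is treated as also owning Sofia Olsen's interest in Ridgefield Textiles S.p.A, giving 17% + 68% = 85%.
By spousal attribution (R1), Arjun Olsen is treated as also owning Sofia Olsen's interest in Halcyon Logistics SA, giving 65% + 35% = 100%.
Chain via Ridgefield Textiles S.p.A. (R2): 85% × 15% = 12.75% of Slate Services GmbH.
Chain via Halcyon Logistics SA (R2): 100% × 58% = 58% of Slate Services GmbH.
Aggregating (R3): 12.75% + 58% = 70.75%.

70.75%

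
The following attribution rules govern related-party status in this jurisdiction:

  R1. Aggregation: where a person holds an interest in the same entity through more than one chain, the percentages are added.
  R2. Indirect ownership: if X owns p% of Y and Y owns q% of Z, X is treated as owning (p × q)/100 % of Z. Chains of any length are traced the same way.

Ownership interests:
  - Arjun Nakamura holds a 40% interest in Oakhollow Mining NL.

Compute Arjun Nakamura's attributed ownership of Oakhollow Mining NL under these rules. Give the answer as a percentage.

Direct interest in Oakhollow Mining NL: 40%.

40%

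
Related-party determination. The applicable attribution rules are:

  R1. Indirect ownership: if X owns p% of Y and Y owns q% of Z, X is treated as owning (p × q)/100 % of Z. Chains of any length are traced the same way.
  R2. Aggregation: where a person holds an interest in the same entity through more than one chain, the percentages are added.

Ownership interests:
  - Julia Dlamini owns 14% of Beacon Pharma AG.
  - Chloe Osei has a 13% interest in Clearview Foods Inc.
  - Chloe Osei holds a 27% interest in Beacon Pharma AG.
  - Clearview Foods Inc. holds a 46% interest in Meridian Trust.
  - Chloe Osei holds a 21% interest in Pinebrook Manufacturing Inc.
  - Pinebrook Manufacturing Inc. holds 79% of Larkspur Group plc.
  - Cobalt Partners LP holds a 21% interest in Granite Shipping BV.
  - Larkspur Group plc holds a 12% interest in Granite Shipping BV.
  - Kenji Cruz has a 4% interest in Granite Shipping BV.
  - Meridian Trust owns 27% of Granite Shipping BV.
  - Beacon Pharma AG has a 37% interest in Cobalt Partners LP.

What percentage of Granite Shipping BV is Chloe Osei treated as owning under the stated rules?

5.7033%

Chain via Beacon Pharma AG → Cobalt Partners LP (R1): 27% × 37% × 21% = 2.0979% of Granite Shipping BV.
Chain via Clearview Foods Inc. → Meridian Trust (R1): 13% × 46% × 27% = 1.6146% of Granite Shipping BV.
Chain via Pinebrook Manufacturing Inc. → Larkspur Group plc (R1): 21% × 79% × 12% = 1.9908% of Granite Shipping BV.
Aggregating (R2): 2.0979% + 1.6146% + 1.9908% = 5.7033%.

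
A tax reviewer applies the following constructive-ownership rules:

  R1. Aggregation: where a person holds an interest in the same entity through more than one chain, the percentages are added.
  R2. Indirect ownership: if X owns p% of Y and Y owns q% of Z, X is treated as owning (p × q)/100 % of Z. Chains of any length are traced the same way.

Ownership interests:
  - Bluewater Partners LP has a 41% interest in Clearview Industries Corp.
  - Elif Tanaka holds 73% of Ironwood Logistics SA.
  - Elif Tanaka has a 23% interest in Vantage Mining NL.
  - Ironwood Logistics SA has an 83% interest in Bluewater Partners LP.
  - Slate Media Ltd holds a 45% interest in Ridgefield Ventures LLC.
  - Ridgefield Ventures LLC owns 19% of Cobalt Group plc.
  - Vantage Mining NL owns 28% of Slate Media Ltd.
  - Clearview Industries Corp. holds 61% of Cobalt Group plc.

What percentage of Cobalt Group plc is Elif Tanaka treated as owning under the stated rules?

15.704179%

Chain via Ironwood Logistics SA → Bluewater Partners LP → Clearview Industries Corp. (R2): 73% × 83% × 41% × 61% = 15.153559% of Cobalt Group plc.
Chain via Vantage Mining NL → Slate Media Ltd → Ridgefield Ventures LLC (R2): 23% × 28% × 45% × 19% = 0.55062% of Cobalt Group plc.
Aggregating (R1): 15.153559% + 0.55062% = 15.704179%.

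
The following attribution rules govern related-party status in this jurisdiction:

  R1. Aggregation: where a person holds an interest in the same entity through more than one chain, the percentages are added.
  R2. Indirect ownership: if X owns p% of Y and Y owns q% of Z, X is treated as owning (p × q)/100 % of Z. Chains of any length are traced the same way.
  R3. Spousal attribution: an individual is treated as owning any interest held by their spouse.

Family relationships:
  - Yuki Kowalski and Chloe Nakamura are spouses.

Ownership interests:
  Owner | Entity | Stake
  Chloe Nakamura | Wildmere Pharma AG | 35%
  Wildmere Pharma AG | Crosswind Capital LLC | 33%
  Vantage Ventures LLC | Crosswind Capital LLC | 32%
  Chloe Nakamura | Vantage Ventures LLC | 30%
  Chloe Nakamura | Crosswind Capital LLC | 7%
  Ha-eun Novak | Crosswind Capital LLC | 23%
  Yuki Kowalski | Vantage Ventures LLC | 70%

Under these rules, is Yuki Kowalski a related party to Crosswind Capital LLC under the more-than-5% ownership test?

Yes

By spousal attribution (R3), Yuki Kowalski is treated as also owning Chloe Nakamura's interest in Vantage Ventures LLC, giving 70% + 30% = 100%.
By spousal attribution (R3), Yuki Kowalski is treated as owning Chloe Nakamura's 35% interest in Wildmere Pharma AG.
By spousal attribution (R3), Yuki Kowalski is treated as owning Chloe Nakamura's 7% interest in Crosswind Capital LLC.
Chain via Vantage Ventures LLC (R2): 100% × 32% = 32% of Crosswind Capital LLC.
Chain via Wildmere Pharma AG (R2): 35% × 33% = 11.55% of Crosswind Capital LLC.
Direct interest in Crosswind Capital LLC: 7%.
Aggregating (R1): 32% + 11.55% + 7% = 50.55%.
50.55% exceeds the 5% threshold, so Yuki is a related party to Crosswind Capital LLC.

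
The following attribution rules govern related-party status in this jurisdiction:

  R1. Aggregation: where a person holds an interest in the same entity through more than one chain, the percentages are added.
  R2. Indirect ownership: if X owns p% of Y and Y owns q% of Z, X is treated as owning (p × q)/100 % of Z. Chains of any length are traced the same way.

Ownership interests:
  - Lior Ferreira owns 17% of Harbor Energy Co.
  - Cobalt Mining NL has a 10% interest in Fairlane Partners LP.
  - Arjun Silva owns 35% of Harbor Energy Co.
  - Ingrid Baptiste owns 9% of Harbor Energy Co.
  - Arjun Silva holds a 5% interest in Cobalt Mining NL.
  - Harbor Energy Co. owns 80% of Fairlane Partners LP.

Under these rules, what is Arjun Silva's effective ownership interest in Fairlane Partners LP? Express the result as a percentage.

28.5%

Chain via Harbor Energy Co. (R2): 35% × 80% = 28% of Fairlane Partners LP.
Chain via Cobalt Mining NL (R2): 5% × 10% = 0.5% of Fairlane Partners LP.
Aggregating (R1): 28% + 0.5% = 28.5%.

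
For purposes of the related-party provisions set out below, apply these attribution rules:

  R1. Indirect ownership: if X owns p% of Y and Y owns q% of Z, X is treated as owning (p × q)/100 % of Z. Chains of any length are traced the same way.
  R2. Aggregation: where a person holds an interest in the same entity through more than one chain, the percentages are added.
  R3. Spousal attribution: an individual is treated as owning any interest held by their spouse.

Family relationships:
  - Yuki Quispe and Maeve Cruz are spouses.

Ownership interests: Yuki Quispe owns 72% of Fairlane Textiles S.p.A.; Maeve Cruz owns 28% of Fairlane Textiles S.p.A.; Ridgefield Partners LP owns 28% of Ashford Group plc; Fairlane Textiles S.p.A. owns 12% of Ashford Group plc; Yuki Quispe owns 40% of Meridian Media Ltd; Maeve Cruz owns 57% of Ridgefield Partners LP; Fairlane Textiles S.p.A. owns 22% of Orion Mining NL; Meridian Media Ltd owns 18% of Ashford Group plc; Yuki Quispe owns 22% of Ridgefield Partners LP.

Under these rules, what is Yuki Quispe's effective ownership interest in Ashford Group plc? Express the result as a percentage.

41.32%

By spousal attribution (R3), Yuki Quispe is treated as also owning Maeve Cruz's interest in Ridgefield Partners LP, giving 22% + 57% = 79%.
By spousal attribution (R3), Yuki Quispe is treated as also owning Maeve Cruz's interest in Fairlane Textiles S.p.A, giving 72% + 28% = 100%.
Chain via Meridian Media Ltd (R1): 40% × 18% = 7.2% of Ashford Group plc.
Chain via Ridgefield Partners LP (R1): 79% × 28% = 22.12% of Ashford Group plc.
Chain via Fairlane Textiles S.p.A. (R1): 100% × 12% = 12% of Ashford Group plc.
Aggregating (R2): 7.2% + 22.12% + 12% = 41.32%.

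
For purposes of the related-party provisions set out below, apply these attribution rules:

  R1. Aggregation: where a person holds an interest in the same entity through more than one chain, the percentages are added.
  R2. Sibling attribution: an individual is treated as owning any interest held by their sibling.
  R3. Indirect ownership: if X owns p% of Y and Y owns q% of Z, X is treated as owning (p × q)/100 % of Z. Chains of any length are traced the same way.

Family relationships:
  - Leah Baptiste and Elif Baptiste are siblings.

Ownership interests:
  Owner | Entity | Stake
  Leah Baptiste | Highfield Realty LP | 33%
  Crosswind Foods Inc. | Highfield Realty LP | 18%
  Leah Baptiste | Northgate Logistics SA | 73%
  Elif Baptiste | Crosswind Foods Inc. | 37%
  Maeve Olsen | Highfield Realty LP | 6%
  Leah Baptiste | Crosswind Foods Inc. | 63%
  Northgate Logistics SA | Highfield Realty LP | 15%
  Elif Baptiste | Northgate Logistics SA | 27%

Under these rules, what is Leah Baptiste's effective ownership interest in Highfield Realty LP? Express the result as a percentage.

66%

By sibling attribution (R2), Leah Baptiste is treated as also owning Elif Baptiste's interest in Northgate Logistics SA, giving 73% + 27% = 100%.
By sibling attribution (R2), Leah Baptiste is treated as also owning Elif Baptiste's interest in Crosswind Foods Inc, giving 63% + 37% = 100%.
Chain via Northgate Logistics SA (R3): 100% × 15% = 15% of Highfield Realty LP.
Chain via Crosswind Foods Inc. (R3): 100% × 18% = 18% of Highfield Realty LP.
Direct interest in Highfield Realty LP: 33%.
Aggregating (R1): 15% + 18% + 33% = 66%.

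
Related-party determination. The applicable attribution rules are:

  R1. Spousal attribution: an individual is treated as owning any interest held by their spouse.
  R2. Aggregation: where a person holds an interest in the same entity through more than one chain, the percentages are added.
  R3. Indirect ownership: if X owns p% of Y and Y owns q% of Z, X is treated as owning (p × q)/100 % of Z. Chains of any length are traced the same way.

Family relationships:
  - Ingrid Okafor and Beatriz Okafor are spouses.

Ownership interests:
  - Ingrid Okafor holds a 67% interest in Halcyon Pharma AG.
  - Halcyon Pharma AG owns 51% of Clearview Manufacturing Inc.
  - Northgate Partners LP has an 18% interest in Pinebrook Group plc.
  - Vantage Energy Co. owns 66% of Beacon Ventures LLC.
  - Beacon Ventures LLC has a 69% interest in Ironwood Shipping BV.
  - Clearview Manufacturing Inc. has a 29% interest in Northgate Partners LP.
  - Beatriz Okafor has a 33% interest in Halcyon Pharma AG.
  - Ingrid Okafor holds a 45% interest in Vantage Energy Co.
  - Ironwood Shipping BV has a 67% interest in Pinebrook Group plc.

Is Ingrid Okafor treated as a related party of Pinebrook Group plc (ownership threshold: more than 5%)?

By spousal attribution (R1), Ingrid Okafor is treated as also owning Beatriz Okafor's interest in Halcyon Pharma AG, giving 67% + 33% = 100%.
Chain via Halcyon Pharma AG → Clearview Manufacturing Inc. → Northgate Partners LP (R3): 100% × 51% × 29% × 18% = 2.6622% of Pinebrook Group plc.
Chain via Vantage Energy Co. → Beacon Ventures LLC → Ironwood Shipping BV (R3): 45% × 66% × 69% × 67% = 13.73031% of Pinebrook Group plc.
Aggregating (R2): 2.6622% + 13.73031% = 16.39251%.
16.39251% exceeds the 5% threshold, so Ingrid is a related party to Pinebrook Group plc.

Yes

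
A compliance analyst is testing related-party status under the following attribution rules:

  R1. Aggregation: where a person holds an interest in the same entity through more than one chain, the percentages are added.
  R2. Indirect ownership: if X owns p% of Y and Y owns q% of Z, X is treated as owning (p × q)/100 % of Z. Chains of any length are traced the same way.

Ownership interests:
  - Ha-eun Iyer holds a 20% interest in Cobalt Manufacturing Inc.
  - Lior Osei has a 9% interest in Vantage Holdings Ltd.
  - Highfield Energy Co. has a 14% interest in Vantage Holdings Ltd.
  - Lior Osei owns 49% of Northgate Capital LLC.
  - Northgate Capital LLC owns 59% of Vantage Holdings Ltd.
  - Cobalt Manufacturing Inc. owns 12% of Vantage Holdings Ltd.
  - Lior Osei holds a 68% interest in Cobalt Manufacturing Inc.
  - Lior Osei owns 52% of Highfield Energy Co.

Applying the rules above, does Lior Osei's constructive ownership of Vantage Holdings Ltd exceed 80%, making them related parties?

No

Chain via Highfield Energy Co. (R2): 52% × 14% = 7.28% of Vantage Holdings Ltd.
Chain via Cobalt Manufacturing Inc. (R2): 68% × 12% = 8.16% of Vantage Holdings Ltd.
Chain via Northgate Capital LLC (R2): 49% × 59% = 28.91% of Vantage Holdings Ltd.
Direct interest in Vantage Holdings Ltd: 9%.
Aggregating (R1): 7.28% + 8.16% + 28.91% + 9% = 53.35%.
53.35% does not exceed the 80% threshold, so Lior is not a related party to Vantage Holdings Ltd.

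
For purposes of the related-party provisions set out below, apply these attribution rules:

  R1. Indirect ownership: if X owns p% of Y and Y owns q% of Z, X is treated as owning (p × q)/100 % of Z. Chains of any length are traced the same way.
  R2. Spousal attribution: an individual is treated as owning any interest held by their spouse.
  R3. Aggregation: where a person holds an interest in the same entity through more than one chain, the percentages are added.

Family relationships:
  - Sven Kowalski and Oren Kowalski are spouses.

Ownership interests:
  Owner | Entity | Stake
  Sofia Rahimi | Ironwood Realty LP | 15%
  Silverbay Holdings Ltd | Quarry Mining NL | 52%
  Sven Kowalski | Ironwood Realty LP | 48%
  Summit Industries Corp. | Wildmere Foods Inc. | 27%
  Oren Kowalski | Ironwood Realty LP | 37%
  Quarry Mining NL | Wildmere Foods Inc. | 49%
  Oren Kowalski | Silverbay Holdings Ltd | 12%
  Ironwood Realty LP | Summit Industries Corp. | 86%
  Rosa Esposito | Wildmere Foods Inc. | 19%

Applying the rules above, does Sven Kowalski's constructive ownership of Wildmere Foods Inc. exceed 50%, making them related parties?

By spousal attribution (R2), Sven Kowalski is treated as also owning Oren Kowalski's interest in Ironwood Realty LP, giving 48% + 37% = 85%.
By spousal attribution (R2), Sven Kowalski is treated as owning Oren Kowalski's 12% interest in Silverbay Holdings Ltd.
Chain via Ironwood Realty LP → Summit Industries Corp. (R1): 85% × 86% × 27% = 19.737% of Wildmere Foods Inc.
Chain via Silverbay Holdings Ltd → Quarry Mining NL (R1): 12% × 52% × 49% = 3.0576% of Wildmere Foods Inc.
Aggregating (R3): 19.737% + 3.0576% = 22.7946%.
22.7946% does not exceed the 50% threshold, so Sven is not a related party to Wildmere Foods Inc.

No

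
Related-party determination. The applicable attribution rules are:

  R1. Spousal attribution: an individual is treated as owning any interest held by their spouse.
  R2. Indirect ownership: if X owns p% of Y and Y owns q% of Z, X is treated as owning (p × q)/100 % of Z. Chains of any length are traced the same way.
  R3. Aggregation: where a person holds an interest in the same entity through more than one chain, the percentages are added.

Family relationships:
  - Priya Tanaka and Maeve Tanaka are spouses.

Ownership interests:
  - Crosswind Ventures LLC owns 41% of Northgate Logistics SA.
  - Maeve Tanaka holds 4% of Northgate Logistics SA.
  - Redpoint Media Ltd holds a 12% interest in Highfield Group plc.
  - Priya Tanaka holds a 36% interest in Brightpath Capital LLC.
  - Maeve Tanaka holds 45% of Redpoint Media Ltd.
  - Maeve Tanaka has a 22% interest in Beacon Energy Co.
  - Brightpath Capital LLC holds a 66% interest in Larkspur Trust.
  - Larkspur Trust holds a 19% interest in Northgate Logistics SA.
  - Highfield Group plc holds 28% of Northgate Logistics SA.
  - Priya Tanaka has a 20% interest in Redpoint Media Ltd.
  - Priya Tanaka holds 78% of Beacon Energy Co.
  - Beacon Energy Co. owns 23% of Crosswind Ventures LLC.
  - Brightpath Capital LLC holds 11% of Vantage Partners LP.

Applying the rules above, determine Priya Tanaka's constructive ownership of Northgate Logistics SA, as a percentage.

By spousal attribution (R1), Priya Tanaka is treated as also owning Maeve Tanaka's interest in Redpoint Media Ltd, giving 20% + 45% = 65%.
By spousal attribution (R1), Priya Tanaka is treated as also owning Maeve Tanaka's interest in Beacon Energy Co, giving 78% + 22% = 100%.
By spousal attribution (R1), Priya Tanaka is treated as owning Maeve Tanaka's 4% interest in Northgate Logistics SA.
Chain via Redpoint Media Ltd → Highfield Group plc (R2): 65% × 12% × 28% = 2.184% of Northgate Logistics SA.
Chain via Beacon Energy Co. → Crosswind Ventures LLC (R2): 100% × 23% × 41% = 9.43% of Northgate Logistics SA.
Chain via Brightpath Capital LLC → Larkspur Trust (R2): 36% × 66% × 19% = 4.5144% of Northgate Logistics SA.
Direct interest in Northgate Logistics SA: 4%.
Aggregating (R3): 2.184% + 9.43% + 4.5144% + 4% = 20.1284%.

20.1284%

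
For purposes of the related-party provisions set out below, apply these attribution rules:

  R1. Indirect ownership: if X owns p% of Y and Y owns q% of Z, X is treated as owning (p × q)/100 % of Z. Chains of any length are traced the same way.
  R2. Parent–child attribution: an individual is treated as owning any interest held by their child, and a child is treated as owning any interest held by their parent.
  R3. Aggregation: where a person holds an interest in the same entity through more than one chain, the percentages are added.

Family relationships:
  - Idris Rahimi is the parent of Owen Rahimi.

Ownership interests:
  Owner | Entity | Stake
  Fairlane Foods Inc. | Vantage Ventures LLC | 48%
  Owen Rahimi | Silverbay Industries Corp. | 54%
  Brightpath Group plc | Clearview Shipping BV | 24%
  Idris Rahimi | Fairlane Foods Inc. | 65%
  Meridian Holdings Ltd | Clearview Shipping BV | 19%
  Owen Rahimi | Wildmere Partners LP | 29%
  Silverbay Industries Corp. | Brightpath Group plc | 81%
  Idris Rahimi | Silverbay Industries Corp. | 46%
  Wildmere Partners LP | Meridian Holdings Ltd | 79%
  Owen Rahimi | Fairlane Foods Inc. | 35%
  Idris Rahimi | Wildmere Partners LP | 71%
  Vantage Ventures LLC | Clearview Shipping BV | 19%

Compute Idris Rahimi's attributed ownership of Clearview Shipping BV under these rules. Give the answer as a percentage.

By parent–child attribution (R2), Idris Rahimi is treated as also owning Owen Rahimi's interest in Fairlane Foods Inc, giving 65% + 35% = 100%.
By parent–child attribution (R2), Idris Rahimi is treated as also owning Owen Rahimi's interest in Wildmere Partners LP, giving 71% + 29% = 100%.
By parent–child attribution (R2), Idris Rahimi is treated as also owning Owen Rahimi's interest in Silverbay Industries Corp, giving 46% + 54% = 100%.
Chain via Fairlane Foods Inc. → Vantage Ventures LLC (R1): 100% × 48% × 19% = 9.12% of Clearview Shipping BV.
Chain via Wildmere Partners LP → Meridian Holdings Ltd (R1): 100% × 79% × 19% = 15.01% of Clearview Shipping BV.
Chain via Silverbay Industries Corp. → Brightpath Group plc (R1): 100% × 81% × 24% = 19.44% of Clearview Shipping BV.
Aggregating (R3): 9.12% + 15.01% + 19.44% = 43.57%.

43.57%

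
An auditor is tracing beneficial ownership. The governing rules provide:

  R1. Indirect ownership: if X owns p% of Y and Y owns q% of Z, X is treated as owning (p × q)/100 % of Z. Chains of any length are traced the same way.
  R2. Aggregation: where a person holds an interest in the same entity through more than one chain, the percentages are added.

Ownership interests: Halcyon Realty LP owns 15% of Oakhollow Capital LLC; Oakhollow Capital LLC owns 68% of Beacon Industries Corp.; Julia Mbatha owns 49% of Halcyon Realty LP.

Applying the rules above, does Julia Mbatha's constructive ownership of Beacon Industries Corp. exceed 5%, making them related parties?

Chain via Halcyon Realty LP → Oakhollow Capital LLC (R1): 49% × 15% × 68% = 4.998% of Beacon Industries Corp.
4.998% does not exceed the 5% threshold, so Julia is not a related party to Beacon Industries Corp.

No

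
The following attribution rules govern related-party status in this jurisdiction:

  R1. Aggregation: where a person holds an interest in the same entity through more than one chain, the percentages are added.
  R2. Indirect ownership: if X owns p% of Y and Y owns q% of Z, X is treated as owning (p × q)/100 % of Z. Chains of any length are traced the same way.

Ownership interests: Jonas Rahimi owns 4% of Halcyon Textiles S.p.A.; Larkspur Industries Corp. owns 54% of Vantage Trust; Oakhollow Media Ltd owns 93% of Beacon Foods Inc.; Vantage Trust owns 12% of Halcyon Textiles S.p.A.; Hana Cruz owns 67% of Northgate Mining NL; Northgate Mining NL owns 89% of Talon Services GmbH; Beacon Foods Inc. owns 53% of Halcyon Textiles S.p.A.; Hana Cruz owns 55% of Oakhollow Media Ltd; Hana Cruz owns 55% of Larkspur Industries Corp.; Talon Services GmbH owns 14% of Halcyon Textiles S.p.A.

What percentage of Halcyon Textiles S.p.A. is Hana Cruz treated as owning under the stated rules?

39.0217%

Chain via Larkspur Industries Corp. → Vantage Trust (R2): 55% × 54% × 12% = 3.564% of Halcyon Textiles S.p.A.
Chain via Oakhollow Media Ltd → Beacon Foods Inc. (R2): 55% × 93% × 53% = 27.1095% of Halcyon Textiles S.p.A.
Chain via Northgate Mining NL → Talon Services GmbH (R2): 67% × 89% × 14% = 8.3482% of Halcyon Textiles S.p.A.
Aggregating (R1): 3.564% + 27.1095% + 8.3482% = 39.0217%.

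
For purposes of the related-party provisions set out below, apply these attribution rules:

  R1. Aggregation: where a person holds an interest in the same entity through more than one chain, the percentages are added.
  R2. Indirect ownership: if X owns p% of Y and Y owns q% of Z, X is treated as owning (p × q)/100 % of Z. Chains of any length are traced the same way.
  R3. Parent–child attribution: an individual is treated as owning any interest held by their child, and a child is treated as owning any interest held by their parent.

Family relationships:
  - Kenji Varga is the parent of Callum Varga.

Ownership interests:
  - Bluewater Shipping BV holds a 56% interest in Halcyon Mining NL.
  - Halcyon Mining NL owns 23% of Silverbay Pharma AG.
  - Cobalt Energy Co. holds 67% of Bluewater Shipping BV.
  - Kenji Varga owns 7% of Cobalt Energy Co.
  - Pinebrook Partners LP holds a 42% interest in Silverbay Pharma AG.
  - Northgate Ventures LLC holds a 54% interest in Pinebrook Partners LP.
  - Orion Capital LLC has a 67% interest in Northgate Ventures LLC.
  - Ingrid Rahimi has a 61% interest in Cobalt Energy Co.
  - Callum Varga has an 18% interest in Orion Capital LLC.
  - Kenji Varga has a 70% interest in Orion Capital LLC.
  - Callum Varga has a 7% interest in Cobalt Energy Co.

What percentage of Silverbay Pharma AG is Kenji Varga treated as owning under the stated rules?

14.580272%

By parent–child attribution (R3), Kenji Varga is treated as also owning Callum Varga's interest in Orion Capital LLC, giving 70% + 18% = 88%.
By parent–child attribution (R3), Kenji Varga is treated as also owning Callum Varga's interest in Cobalt Energy Co, giving 7% + 7% = 14%.
Chain via Orion Capital LLC → Northgate Ventures LLC → Pinebrook Partners LP (R2): 88% × 67% × 54% × 42% = 13.372128% of Silverbay Pharma AG.
Chain via Cobalt Energy Co. → Bluewater Shipping BV → Halcyon Mining NL (R2): 14% × 67% × 56% × 23% = 1.208144% of Silverbay Pharma AG.
Aggregating (R1): 13.372128% + 1.208144% = 14.580272%.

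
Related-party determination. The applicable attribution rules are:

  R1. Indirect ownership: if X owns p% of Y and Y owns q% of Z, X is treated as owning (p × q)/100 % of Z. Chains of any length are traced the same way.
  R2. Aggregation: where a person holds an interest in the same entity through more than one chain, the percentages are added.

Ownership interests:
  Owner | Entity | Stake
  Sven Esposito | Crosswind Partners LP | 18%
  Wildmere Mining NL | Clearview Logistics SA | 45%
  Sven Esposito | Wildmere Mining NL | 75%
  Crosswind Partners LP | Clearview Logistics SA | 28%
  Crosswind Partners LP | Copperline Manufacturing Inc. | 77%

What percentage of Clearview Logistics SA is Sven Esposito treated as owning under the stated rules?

38.79%

Chain via Wildmere Mining NL (R1): 75% × 45% = 33.75% of Clearview Logistics SA.
Chain via Crosswind Partners LP (R1): 18% × 28% = 5.04% of Clearview Logistics SA.
Aggregating (R2): 33.75% + 5.04% = 38.79%.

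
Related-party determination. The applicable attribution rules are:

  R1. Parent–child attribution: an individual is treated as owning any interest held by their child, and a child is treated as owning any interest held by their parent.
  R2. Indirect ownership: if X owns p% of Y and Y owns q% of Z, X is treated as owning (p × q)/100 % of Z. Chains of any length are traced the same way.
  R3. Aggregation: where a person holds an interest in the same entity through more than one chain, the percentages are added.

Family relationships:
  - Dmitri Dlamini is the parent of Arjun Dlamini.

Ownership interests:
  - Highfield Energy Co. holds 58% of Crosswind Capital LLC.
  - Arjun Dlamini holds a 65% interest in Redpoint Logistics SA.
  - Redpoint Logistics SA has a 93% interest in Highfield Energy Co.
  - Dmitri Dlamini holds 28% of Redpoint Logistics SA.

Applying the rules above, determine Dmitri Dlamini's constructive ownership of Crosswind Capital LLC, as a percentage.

50.1642%

By parent–child attribution (R1), Dmitri Dlamini is treated as also owning Arjun Dlamini's interest in Redpoint Logistics SA, giving 28% + 65% = 93%.
Chain via Redpoint Logistics SA → Highfield Energy Co. (R2): 93% × 93% × 58% = 50.1642% of Crosswind Capital LLC.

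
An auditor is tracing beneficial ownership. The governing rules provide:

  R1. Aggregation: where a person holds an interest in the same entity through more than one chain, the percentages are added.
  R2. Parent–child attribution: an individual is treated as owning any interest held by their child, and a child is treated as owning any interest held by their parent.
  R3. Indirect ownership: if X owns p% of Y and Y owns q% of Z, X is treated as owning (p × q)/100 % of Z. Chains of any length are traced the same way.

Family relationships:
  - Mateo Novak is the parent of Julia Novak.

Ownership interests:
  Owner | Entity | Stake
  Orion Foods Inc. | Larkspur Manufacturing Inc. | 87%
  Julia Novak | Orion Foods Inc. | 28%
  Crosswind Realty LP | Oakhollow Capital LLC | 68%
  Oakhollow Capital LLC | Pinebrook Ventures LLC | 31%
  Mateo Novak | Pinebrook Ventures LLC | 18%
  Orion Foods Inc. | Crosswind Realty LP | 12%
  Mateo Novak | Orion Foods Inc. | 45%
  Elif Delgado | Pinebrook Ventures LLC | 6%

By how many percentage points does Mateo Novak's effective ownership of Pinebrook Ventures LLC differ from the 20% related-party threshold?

0.153392

By parent–child attribution (R2), Mateo Novak is treated as also owning Julia Novak's interest in Orion Foods Inc, giving 45% + 28% = 73%.
Chain via Orion Foods Inc. → Crosswind Realty LP → Oakhollow Capital LLC (R3): 73% × 12% × 68% × 31% = 1.846608% of Pinebrook Ventures LLC.
Direct interest in Pinebrook Ventures LLC: 18%.
Aggregating (R1): 1.846608% + 18% = 19.846608%.
19.846608% falls short of the 20% threshold by 0.153392 percentage points.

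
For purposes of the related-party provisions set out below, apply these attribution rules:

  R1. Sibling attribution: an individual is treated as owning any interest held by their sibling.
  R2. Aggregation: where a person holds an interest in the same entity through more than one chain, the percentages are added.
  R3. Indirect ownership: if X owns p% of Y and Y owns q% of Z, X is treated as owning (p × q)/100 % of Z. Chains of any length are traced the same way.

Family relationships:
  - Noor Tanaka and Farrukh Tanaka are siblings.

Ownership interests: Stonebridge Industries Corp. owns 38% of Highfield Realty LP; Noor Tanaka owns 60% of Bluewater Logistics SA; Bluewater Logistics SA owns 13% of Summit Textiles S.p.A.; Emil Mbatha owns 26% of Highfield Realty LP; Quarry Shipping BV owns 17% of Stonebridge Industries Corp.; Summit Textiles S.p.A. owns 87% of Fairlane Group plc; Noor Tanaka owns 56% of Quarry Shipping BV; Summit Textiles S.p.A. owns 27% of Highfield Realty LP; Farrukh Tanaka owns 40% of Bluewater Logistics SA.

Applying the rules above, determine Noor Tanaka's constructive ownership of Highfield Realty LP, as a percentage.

7.1276%

By sibling attribution (R1), Noor Tanaka is treated as also owning Farrukh Tanaka's interest in Bluewater Logistics SA, giving 60% + 40% = 100%.
Chain via Bluewater Logistics SA → Summit Textiles S.p.A. (R3): 100% × 13% × 27% = 3.51% of Highfield Realty LP.
Chain via Quarry Shipping BV → Stonebridge Industries Corp. (R3): 56% × 17% × 38% = 3.6176% of Highfield Realty LP.
Aggregating (R2): 3.51% + 3.6176% = 7.1276%.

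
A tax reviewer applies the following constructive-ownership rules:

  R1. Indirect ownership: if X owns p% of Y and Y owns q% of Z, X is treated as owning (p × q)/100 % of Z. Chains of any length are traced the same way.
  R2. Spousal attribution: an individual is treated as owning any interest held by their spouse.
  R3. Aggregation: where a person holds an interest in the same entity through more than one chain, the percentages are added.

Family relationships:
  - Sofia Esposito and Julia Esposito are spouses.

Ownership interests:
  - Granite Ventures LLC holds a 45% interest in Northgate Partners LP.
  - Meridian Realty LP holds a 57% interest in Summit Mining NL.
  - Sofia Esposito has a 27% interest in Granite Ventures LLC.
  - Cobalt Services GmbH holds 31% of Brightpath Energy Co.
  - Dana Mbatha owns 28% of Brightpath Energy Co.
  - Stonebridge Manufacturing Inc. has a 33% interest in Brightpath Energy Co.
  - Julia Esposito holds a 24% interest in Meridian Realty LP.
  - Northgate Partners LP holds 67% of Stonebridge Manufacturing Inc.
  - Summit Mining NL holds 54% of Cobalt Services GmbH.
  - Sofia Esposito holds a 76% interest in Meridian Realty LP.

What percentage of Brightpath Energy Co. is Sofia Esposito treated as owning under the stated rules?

By spousal attribution (R2), Sofia Esposito is treated as also owning Julia Esposito's interest in Meridian Realty LP, giving 76% + 24% = 100%.
Chain via Granite Ventures LLC → Northgate Partners LP → Stonebridge Manufacturing Inc. (R1): 27% × 45% × 67% × 33% = 2.686365% of Brightpath Energy Co.
Chain via Meridian Realty LP → Summit Mining NL → Cobalt Services GmbH (R1): 100% × 57% × 54% × 31% = 9.5418% of Brightpath Energy Co.
Aggregating (R3): 2.686365% + 9.5418% = 12.228165%.

12.228165%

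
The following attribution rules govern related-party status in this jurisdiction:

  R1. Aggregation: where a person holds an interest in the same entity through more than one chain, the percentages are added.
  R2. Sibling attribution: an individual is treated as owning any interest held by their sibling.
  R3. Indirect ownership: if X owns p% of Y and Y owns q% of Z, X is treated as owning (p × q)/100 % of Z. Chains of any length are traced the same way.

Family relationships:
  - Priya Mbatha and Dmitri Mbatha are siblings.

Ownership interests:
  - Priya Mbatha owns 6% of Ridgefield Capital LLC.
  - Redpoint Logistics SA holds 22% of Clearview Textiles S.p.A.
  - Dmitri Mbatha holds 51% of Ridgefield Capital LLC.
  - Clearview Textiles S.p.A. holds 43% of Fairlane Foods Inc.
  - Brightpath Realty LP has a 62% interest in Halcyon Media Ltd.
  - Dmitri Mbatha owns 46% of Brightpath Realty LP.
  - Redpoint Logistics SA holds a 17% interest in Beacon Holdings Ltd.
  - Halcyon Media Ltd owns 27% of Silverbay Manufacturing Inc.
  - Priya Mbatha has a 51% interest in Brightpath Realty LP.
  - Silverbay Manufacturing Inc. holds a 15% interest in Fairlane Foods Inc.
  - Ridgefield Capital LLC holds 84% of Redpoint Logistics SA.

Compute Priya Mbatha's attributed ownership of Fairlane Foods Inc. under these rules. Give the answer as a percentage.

By sibling attribution (R2), Priya Mbatha is treated as also owning Dmitri Mbatha's interest in Ridgefield Capital LLC, giving 6% + 51% = 57%.
By sibling attribution (R2), Priya Mbatha is treated as also owning Dmitri Mbatha's interest in Brightpath Realty LP, giving 51% + 46% = 97%.
Chain via Ridgefield Capital LLC → Redpoint Logistics SA → Clearview Textiles S.p.A. (R3): 57% × 84% × 22% × 43% = 4.529448% of Fairlane Foods Inc.
Chain via Brightpath Realty LP → Halcyon Media Ltd → Silverbay Manufacturing Inc. (R3): 97% × 62% × 27% × 15% = 2.43567% of Fairlane Foods Inc.
Aggregating (R1): 4.529448% + 2.43567% = 6.965118%.

6.965118%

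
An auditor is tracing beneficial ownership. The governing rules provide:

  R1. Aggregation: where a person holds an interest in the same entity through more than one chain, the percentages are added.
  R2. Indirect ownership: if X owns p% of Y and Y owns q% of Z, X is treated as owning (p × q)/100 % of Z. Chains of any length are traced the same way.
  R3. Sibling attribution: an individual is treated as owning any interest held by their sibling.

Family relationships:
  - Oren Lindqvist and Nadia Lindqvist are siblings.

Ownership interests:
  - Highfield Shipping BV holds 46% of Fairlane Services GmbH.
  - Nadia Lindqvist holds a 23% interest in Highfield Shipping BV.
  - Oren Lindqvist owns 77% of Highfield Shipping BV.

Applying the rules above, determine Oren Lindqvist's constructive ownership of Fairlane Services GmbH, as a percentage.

By sibling attribution (R3), Oren Lindqvist is treated as also owning Nadia Lindqvist's interest in Highfield Shipping BV, giving 77% + 23% = 100%.
Chain via Highfield Shipping BV (R2): 100% × 46% = 46% of Fairlane Services GmbH.

46%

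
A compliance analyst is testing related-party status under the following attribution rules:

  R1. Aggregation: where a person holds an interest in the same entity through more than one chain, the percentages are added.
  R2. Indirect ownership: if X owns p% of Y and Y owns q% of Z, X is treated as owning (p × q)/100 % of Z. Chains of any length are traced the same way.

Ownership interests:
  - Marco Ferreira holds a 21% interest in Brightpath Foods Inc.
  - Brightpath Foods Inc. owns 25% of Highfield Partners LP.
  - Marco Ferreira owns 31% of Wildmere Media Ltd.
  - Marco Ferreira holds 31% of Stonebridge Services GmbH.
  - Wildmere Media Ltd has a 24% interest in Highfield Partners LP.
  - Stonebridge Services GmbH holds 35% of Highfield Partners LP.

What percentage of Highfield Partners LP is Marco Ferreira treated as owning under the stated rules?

Chain via Stonebridge Services GmbH (R2): 31% × 35% = 10.85% of Highfield Partners LP.
Chain via Wildmere Media Ltd (R2): 31% × 24% = 7.44% of Highfield Partners LP.
Chain via Brightpath Foods Inc. (R2): 21% × 25% = 5.25% of Highfield Partners LP.
Aggregating (R1): 10.85% + 7.44% + 5.25% = 23.54%.

23.54%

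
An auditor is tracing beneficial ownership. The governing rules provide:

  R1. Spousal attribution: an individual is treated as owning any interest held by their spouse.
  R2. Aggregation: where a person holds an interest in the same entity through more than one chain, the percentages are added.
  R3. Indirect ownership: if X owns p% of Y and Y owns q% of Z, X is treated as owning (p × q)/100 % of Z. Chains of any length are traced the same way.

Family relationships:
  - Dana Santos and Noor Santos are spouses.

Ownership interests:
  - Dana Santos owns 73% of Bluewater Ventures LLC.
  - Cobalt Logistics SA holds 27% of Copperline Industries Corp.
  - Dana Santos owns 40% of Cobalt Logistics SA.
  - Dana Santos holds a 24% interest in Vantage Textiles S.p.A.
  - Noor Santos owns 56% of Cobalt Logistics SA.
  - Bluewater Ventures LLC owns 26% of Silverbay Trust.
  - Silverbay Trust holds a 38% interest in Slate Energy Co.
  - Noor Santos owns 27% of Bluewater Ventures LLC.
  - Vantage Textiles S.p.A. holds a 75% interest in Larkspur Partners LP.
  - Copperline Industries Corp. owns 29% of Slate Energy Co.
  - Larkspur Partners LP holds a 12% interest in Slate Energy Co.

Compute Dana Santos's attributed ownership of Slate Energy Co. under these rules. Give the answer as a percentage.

By spousal attribution (R1), Dana Santos is treated as also owning Noor Santos's interest in Bluewater Ventures LLC, giving 73% + 27% = 100%.
By spousal attribution (R1), Dana Santos is treated as also owning Noor Santos's interest in Cobalt Logistics SA, giving 40% + 56% = 96%.
Chain via Bluewater Ventures LLC → Silverbay Trust (R3): 100% × 26% × 38% = 9.88% of Slate Energy Co.
Chain via Vantage Textiles S.p.A. → Larkspur Partners LP (R3): 24% × 75% × 12% = 2.16% of Slate Energy Co.
Chain via Cobalt Logistics SA → Copperline Industries Corp. (R3): 96% × 27% × 29% = 7.5168% of Slate Energy Co.
Aggregating (R2): 9.88% + 2.16% + 7.5168% = 19.5568%.

19.5568%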